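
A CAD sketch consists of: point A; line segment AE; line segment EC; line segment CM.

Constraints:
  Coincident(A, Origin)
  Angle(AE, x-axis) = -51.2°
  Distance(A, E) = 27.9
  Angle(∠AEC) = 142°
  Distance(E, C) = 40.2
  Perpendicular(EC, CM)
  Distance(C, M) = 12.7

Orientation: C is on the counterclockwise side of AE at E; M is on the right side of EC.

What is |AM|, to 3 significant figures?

69.0

A is at the origin; AE runs at -51.2° with length 27.9, so E = 27.9·(cos -51.2°, sin -51.2°) = (17.5, -21.7). ∠AEC = 142.0°, so EC runs at -51.2° + (180° − 142.0°) = -13.2° from the x-axis; with |EC| = 40.2, C = E + 40.2·(cos -13.2°, sin -13.2°) = (56.6, -30.9). EC ⟂ CM; with |CM| = 12.7 on the right of EC, M = C + 12.7·(-0.228, -0.974) = (53.7, -43.3). Then |AM| = |M − A| = 69.0.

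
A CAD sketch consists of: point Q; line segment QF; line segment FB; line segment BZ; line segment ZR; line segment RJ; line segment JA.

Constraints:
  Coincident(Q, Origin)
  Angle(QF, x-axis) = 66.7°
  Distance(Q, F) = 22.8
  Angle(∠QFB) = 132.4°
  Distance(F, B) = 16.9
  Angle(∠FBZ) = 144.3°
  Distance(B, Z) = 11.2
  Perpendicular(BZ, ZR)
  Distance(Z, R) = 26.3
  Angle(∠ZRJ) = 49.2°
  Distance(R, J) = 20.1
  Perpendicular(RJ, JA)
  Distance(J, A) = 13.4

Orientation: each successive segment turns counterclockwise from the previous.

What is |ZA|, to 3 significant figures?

7.13

∠ZRJ = 49.2° gives RJ at 10.8° from the x-axis; with |RJ| = 20.1, J = (-1.04, 22.9). The perpendicularity gives JA at right angles to RJ, so JA runs at 101°; with |JA| = 13.4, A = (-3.55, 36.1). Then |ZA| = |A − Z| = 7.13.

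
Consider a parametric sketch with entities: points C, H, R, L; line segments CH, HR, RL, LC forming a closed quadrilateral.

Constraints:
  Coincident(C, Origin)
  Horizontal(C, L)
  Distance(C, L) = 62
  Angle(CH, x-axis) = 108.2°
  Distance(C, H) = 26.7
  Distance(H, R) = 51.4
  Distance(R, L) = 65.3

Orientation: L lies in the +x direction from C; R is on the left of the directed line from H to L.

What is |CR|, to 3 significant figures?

65.8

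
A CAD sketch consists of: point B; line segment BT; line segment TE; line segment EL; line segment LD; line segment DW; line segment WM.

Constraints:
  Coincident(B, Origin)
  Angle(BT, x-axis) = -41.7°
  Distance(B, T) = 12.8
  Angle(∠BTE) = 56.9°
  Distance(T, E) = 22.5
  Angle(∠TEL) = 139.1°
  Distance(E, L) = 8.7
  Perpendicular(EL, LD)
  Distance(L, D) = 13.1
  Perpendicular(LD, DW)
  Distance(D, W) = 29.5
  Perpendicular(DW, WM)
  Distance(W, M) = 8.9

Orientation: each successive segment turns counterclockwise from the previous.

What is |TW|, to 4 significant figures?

4.129

EL ⟂ LD, so LD runs at -147.7°; with |LD| = 13.1, D = (-2.800, 14.09). LD is perpendicular to DW, so DW runs at -57.70°; with |DW| = 29.5, W = (12.96, -10.85). Then |TW| = |W − T| = 4.129.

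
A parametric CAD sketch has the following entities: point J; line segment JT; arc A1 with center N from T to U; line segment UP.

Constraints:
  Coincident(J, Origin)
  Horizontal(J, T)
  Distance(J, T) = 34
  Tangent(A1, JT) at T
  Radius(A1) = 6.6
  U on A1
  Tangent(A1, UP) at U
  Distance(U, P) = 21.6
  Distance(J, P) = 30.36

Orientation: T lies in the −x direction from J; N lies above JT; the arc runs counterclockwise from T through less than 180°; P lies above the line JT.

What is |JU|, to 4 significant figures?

28.25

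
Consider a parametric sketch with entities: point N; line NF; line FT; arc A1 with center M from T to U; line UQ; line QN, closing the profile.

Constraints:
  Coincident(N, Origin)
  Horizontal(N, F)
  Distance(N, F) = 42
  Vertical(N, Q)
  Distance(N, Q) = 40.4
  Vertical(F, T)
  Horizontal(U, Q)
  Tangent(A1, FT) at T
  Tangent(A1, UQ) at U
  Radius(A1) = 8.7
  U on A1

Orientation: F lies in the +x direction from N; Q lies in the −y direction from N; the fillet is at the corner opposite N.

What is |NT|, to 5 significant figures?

52.620

N is at the origin; NF is horizontal with |NF| = 42.0 and F on the +x side, so F = (42.000, 0.0000). NQ is vertical with |NQ| = 40.4 and Q on the −y side, so Q = (0.0000, -40.400). The virtual corner opposite N is at (42.000, -40.400). Tangency of A1 to FT means the radius MT is perpendicular to FT and the tangent condition forces MU to be normal to UQ, with radius 8.7, so the center M sits 8.7 in from both sides at M = (33.300, -31.700). That places the tangent points at T = (42.000, -31.700) on FT and U = (33.300, -40.400) on UQ. Then |NT| = |T − N| = 52.620.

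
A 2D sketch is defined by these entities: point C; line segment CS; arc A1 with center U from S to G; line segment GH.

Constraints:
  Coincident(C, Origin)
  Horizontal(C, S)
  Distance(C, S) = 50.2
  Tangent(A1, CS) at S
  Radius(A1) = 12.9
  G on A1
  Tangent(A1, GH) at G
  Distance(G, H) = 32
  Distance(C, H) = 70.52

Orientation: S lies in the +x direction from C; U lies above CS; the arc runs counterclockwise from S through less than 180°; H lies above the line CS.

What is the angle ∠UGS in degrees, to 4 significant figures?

35.74°

Checks: C.y = 0.00, S.y = 0.00 ✓; |UG| = 12.90 ✓; ∠(UG, GH) = 90.00° ✓; |GH| = 32.00 ✓; |CH| = 70.52 ✓.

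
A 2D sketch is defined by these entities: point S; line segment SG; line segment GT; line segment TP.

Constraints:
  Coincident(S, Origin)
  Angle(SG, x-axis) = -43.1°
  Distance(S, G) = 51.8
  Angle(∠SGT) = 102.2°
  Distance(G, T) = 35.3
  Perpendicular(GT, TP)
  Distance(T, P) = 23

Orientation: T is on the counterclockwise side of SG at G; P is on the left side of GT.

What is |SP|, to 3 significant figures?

53.9

S is at the origin; SG runs at -43.1° with length 51.8, so G = 51.8·(cos -43.1°, sin -43.1°) = (37.8, -35.4). ∠SGT = 102.2°, so GT runs at -43.1° + (180° − 102.2°) = 34.7° from the x-axis; with |GT| = 35.3, T = G + 35.3·(cos 34.7°, sin 34.7°) = (66.8, -15.3). GT is perpendicular to TP; with |TP| = 23.0 on the left of GT, P = T + 23.0·(-0.569, 0.822) = (53.8, 3.61). Then |SP| = |P − S| = 53.9.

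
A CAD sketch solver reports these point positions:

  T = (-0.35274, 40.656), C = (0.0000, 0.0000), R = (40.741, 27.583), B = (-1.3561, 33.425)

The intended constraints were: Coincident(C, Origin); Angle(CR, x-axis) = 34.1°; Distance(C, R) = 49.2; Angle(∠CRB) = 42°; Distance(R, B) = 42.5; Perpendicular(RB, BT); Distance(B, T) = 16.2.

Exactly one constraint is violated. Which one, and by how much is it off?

Distance(B, T) = 16.2 — off by 8.90.

C = (0.00, 0.00) ✓; CR at 34.10° ✓; |CR| = 49.20 ✓; ∠CRB = 42.00° ✓; |RB| = 42.50 ✓; ∠(RB, BT) = 90.00° ✓; |BT| = 7.300 ✗.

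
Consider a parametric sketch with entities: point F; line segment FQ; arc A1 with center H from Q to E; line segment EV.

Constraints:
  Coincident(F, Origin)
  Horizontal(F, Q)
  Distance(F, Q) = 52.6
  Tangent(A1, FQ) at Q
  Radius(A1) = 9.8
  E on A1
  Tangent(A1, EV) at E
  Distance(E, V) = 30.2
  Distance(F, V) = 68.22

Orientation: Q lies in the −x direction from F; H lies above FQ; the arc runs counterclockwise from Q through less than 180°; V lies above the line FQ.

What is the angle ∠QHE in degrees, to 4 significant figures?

110.8°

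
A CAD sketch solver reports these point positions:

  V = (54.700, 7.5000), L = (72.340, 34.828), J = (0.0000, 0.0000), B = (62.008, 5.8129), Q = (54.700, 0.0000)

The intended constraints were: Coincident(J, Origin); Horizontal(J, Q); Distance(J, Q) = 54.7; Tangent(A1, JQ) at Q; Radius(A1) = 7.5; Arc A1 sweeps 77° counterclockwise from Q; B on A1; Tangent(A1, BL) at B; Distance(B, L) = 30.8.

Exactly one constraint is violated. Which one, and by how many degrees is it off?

Tangent(A1, BL) at B — off by 6.60°.

J = (0.00, 0.00) ✓; J.y = 0.00, Q.y = 0.00 ✓; |JQ| = 54.70 ✓; ∠(VQ, QJ) = 90.00° ✓; |VQ| = 7.500 ✓; bearing(V→B) − bearing(V→Q) = 77.00° ✓; |VB| = 7.500 ✓; ∠(VB, BL) = 96.60° ✗; |BL| = 30.80 ✓.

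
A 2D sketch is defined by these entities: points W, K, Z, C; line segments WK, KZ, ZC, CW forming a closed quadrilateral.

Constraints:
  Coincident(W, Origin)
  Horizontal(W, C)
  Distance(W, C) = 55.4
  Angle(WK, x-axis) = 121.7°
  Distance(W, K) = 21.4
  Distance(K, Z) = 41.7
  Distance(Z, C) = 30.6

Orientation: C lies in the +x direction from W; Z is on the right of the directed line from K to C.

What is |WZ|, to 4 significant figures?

25.04

W is at the origin; WC is horizontal with |WC| = 55.4 and C in +x, so C = (55.4, 0). WK runs at 121.7° with |WK| = 21.4, so K = (-11.25, 18.21). Z is determined by |KZ| = 41.7 and |ZC| = 30.6 together: it lies at the intersection of circle(K, 41.7) and circle(C, 30.6). With |KC| = 69.09, the foot of the radical line on KC is 40.35 from K and the perpendicular offset is √(41.7² − 40.35²) = 10.52. Taking the right-of-KC solution: Z = (24.91, -2.573).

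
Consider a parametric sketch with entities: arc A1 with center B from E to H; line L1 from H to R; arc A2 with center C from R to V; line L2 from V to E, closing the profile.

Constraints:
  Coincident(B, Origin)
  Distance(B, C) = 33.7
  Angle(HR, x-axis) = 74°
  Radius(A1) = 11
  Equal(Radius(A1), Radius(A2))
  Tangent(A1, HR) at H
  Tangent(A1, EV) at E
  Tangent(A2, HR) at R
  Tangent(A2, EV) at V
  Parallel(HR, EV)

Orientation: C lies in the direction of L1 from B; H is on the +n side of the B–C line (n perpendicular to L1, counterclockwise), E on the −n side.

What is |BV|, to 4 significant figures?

35.45

The slot axis is L1's direction at 74.0°, so u = (cos 74.0°, sin 74.0°) = (0.2756, 0.9613) and n = (−sin 74.0°, cos 74.0°) = (-0.9613, 0.2756). B is at the origin and C lies 33.7 along u from B, so C = 33.7·u = (9.289, 32.39). Tangency of A1 to both parallel lines with radius 11.0 puts H and E at B ± 11.0·n: H = (-10.57, 3.032), E = (10.57, -3.032). Equal radii place R and V the same way about C: R = C + 11.0·n = (-1.285, 35.43), V = C − 11.0·n = (19.86, 29.36). Then |BV| = |V − B| = 35.45.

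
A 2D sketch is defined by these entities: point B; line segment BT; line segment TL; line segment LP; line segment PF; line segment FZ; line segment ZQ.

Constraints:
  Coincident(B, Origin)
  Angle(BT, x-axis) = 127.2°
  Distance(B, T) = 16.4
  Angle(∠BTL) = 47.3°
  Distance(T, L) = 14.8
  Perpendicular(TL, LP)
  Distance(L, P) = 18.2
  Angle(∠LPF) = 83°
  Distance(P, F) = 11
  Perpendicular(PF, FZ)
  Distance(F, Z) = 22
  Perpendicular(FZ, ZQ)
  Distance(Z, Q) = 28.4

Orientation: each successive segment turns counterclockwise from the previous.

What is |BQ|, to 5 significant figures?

27.248

B is at the origin; BT runs at 127.2° with length 16.4, so T = (-9.9154, 13.063). ∠BTL = 47.3° gives TL at -100.10° from the x-axis; with |TL| = 14.8, L = (-12.511, -1.5076). The perpendicularity gives LP at right angles to TL, so LP runs at -10.100°; with |LP| = 18.2, P = (5.4071, -4.6992). ∠LPF = 83.0° gives PF at 86.900° from the x-axis; with |PF| = 11.0, F = (6.0020, 6.2847). PF ⟂ FZ, so FZ runs at 176.90°; with |FZ| = 22.0, Z = (-15.966, 7.4744). FZ is perpendicular to ZQ, so ZQ runs at -93.100°; with |ZQ| = 28.4, Q = (-17.502, -20.884). Then |BQ| = |Q − B| = 27.248.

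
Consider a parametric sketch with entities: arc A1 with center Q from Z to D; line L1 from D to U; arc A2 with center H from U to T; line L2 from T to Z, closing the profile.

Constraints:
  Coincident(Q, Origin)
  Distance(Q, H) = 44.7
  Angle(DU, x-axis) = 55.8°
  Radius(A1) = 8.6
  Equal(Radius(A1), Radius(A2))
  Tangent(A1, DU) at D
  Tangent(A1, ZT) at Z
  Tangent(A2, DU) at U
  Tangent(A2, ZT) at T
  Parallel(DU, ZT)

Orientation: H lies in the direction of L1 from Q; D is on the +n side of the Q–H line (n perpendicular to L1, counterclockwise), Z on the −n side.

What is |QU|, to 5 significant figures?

45.520

The slot axis is L1's direction at 55.8°, so u = (cos 55.8°, sin 55.8°) = (0.56208, 0.82708) and n = (−sin 55.8°, cos 55.8°) = (-0.82708, 0.56208). Q is at the origin and H lies 44.7 along u from Q, so H = 44.7·u = (25.125, 36.971). Tangency of A1 to both parallel lines with radius 8.6 puts D and Z at Q ± 8.6·n: D = (-7.1129, 4.8339), Z = (7.1129, -4.8339). Equal radii place U and T the same way about H: U = H + 8.6·n = (18.012, 41.804), T = H − 8.6·n = (32.238, 32.137). Then |QU| = |U − Q| = 45.520.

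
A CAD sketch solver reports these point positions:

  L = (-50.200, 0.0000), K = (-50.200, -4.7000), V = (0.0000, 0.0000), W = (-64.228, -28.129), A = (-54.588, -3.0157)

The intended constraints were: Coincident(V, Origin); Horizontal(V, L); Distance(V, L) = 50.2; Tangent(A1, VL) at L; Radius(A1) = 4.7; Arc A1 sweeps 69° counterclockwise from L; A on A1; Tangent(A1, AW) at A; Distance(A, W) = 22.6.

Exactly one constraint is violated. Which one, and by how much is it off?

Distance(A, W) = 22.6 — off by 4.30.

V = (0.00, 0.00) ✓; V.y = 0.00, L.y = 0.00 ✓; |VL| = 50.20 ✓; ∠(KL, LV) = 90.00° ✓; |KL| = 4.700 ✓; bearing(K→A) − bearing(K→L) = 69.00° ✓; |KA| = 4.700 ✓; ∠(KA, AW) = 90.00° ✓; |AW| = 26.90 ✗.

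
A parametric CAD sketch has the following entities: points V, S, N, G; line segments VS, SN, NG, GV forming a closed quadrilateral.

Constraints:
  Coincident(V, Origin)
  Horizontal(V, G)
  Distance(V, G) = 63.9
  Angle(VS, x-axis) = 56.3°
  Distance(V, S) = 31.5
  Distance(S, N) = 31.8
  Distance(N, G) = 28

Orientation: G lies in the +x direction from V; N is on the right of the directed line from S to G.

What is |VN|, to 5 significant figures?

35.903

Checks: |SN| = 31.80 ✓; |NG| = 28.00 ✓.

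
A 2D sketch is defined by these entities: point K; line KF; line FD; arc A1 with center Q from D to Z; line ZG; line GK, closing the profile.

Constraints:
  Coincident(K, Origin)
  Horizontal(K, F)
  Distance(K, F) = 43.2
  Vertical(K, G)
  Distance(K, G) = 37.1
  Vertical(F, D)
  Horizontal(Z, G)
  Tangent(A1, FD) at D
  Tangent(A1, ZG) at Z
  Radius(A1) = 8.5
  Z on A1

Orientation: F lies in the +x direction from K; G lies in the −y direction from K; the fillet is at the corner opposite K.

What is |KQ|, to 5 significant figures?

44.967

K is at the origin; K and F share the same y with |KF| = 43.2 and F on the +x side, so F = (43.200, 0.0000). KG is vertical with |KG| = 37.1 and G on the −y side, so G = (0.0000, -37.100). The virtual corner opposite K is at (43.200, -37.100). Since A1 is tangent to FD there, QD ⟂ FD and since A1 is tangent to ZG there, QZ ⟂ ZG, with radius 8.5, so the center Q sits 8.5 in from both sides at Q = (34.700, -28.600). Then |KQ| = |Q − K| = 44.967.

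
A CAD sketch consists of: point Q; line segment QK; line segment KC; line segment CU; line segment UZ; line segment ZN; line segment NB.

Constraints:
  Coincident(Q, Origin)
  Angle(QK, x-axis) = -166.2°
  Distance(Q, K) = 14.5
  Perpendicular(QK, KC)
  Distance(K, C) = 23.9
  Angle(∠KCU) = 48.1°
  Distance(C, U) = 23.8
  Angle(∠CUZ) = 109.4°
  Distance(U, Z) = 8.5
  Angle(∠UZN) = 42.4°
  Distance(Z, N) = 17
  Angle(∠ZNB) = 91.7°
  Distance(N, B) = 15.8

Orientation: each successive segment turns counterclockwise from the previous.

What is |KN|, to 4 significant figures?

18.32

Q is at the origin; QK runs at -166.2° with length 14.5, so K = (-14.08, -3.459). QK is perpendicular to KC, so KC runs at -76.20°; with |KC| = 23.9, C = (-8.380, -26.67). ∠KCU = 48.1° gives CU at 55.70° from the x-axis; with |CU| = 23.8, U = (5.031, -7.008). ∠CUZ = 109.4° gives UZ at 126.3° from the x-axis; with |UZ| = 8.5, Z = (-0.0006895, -0.1573). ∠UZN = 42.4° gives ZN at -96.10° from the x-axis; with |ZN| = 17.0, N = (-1.807, -17.06). Then |KN| = |N − K| = 18.32.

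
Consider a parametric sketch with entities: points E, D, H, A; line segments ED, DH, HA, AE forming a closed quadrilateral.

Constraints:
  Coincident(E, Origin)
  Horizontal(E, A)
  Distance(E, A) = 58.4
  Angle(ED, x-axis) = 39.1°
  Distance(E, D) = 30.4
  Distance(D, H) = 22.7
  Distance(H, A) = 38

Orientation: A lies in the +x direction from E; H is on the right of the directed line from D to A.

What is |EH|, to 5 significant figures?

20.812

E is at the origin; EA is horizontal with |EA| = 58.4 and A in +x, so A = (58.4, 0). ED runs at 39.1° with |ED| = 30.4, so D = (23.592, 19.173). H is determined by |DH| = 22.7 and |HA| = 38.0 together: it lies at the intersection of circle(D, 22.7) and circle(A, 38.0). With |DA| = 39.739, the foot of the radical line on DA is 8.1845 from D and the perpendicular offset is √(22.7² − 8.1845²) = 21.173. Taking the right-of-DA solution: H = (20.545, -3.3221).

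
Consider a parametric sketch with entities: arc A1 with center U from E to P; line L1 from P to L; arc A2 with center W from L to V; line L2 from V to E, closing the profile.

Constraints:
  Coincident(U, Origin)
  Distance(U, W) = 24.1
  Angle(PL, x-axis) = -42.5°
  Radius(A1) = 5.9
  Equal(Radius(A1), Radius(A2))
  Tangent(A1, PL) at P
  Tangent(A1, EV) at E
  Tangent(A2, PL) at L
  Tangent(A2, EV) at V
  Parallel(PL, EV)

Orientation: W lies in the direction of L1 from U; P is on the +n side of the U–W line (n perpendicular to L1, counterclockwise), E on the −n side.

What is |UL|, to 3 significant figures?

24.8

Tangency of A1 to both parallel lines with radius 5.9 puts P and E at U ± 5.9·n: P = (3.99, 4.35), E = (-3.99, -4.35). Equal radii place L and V the same way about W: L = W + 5.9·n = (21.8, -11.9), V = W − 5.9·n = (13.8, -20.6). Then |UL| = |L − U| = 24.8.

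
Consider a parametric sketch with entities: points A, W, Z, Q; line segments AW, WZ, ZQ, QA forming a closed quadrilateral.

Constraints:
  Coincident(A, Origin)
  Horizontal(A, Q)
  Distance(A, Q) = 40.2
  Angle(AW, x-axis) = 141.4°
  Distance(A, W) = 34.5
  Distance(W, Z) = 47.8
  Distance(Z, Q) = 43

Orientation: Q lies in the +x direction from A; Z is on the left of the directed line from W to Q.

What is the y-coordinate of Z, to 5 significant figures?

36.986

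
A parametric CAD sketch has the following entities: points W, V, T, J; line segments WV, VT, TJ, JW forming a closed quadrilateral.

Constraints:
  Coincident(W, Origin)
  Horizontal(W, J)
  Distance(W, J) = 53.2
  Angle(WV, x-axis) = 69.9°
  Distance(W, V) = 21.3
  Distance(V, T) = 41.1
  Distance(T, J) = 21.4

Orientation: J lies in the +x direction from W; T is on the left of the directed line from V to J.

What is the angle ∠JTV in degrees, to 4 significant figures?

101.7°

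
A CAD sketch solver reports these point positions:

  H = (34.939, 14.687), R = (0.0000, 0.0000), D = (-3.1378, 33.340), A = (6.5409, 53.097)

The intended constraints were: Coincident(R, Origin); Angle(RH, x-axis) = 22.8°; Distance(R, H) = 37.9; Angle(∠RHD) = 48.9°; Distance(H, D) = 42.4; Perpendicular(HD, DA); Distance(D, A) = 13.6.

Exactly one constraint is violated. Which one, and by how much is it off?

Distance(D, A) = 13.6 — off by 8.40.

R = (0.00, 0.00) ✓; RH at 22.80° ✓; |RH| = 37.90 ✓; ∠RHD = 48.90° ✓; |HD| = 42.40 ✓; ∠(HD, DA) = 90.00° ✓; |DA| = 22.00 ✗.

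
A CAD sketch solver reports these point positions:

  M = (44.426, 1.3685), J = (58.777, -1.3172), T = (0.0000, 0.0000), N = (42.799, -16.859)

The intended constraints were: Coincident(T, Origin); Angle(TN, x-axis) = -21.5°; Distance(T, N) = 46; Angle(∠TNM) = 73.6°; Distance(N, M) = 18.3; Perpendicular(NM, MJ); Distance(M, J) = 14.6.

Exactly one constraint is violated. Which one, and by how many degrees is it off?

Perpendicular(NM, MJ) — off by 5.50°.

T = (0.00, 0.00) ✓; TN at -21.50° ✓; |TN| = 46.00 ✓; ∠TNM = 73.60° ✓; |NM| = 18.30 ✓; ∠(NM, MJ) = 95.50° ✗; |MJ| = 14.60 ✓.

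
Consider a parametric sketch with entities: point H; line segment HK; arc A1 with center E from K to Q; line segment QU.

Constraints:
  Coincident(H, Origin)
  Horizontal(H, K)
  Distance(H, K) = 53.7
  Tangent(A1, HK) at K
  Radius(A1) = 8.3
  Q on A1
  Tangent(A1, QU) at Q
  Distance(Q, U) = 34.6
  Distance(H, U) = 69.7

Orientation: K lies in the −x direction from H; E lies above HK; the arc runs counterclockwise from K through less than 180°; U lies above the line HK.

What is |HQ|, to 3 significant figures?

46.8

H is at the origin; H and K share the same y with |HK| = 53.7 and K on the −x side, so K = (-53.7, 0.00). Since A1 is tangent to HK there, EK ⟂ HK, so E = K + (0, 8.3) = (-53.7, 8.30). Since EQ ⟂ QU (tangency), |EU| = √(8.3² + 34.6²) = 35.6 regardless of where Q sits on A1. So U lies on both circle(H, 69.7) and circle(E, 35.6); the above-HK intersection is U = (-54.2, 43.9). Q is the foot of the tangent from U: Q = (-45.7, 10.3).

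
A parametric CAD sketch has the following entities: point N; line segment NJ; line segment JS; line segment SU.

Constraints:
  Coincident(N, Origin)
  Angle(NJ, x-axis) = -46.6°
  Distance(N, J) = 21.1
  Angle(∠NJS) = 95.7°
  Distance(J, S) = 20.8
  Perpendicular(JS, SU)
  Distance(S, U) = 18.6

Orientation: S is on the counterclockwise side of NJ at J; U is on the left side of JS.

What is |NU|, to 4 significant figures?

23.02

N is at the origin; NJ runs at -46.6° with length 21.1, so J = 21.1·(cos -46.6°, sin -46.6°) = (14.50, -15.33). ∠NJS = 95.7°, so JS runs at -46.6° + (180° − 95.7°) = 37.70° from the x-axis; with |JS| = 20.8, S = J + 20.8·(cos 37.70°, sin 37.70°) = (30.95, -2.611). JS is perpendicular to SU; with |SU| = 18.6 on the left of JS, U = S + 18.6·(-0.6115, 0.7912) = (19.58, 12.11). Then |NU| = |U − N| = 23.02.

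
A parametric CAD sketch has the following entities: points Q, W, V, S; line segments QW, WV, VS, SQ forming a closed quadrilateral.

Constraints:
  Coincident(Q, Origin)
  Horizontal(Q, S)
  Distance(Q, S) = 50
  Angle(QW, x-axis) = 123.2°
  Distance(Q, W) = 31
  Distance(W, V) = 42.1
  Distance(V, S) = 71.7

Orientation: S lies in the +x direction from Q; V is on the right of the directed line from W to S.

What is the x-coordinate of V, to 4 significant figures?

-19.88

Checks: |WV| = 42.10 ✓; |VS| = 71.70 ✓.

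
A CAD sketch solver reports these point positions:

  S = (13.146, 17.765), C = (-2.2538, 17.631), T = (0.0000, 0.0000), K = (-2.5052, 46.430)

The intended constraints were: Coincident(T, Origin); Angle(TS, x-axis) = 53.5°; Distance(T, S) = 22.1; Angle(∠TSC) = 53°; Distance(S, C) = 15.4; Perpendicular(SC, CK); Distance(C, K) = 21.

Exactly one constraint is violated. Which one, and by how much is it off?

Distance(C, K) = 21 — off by 7.80.

T = (0.00, 0.00) ✓; TS at 53.50° ✓; |TS| = 22.10 ✓; ∠TSC = 53.00° ✓; |SC| = 15.40 ✓; ∠(SC, CK) = 90.00° ✓; |CK| = 28.80 ✗.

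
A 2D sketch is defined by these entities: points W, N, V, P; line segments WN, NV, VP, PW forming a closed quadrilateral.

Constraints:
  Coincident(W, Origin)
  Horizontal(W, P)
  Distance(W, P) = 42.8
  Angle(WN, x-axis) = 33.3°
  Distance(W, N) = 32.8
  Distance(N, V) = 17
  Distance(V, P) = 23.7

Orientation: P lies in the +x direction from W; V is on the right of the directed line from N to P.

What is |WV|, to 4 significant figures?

19.54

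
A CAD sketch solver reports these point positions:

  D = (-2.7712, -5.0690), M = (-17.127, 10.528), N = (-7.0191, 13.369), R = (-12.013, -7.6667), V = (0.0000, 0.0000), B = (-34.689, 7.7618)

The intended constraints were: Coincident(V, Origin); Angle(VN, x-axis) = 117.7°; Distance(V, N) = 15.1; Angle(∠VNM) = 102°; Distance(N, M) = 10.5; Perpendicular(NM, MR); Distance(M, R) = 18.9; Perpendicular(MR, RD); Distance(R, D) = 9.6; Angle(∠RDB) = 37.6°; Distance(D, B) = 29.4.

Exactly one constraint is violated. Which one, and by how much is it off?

Distance(D, B) = 29.4 — off by 5.00.

V = (0.00, 0.00) ✓; VN at 117.7° ✓; |VN| = 15.10 ✓; ∠VNM = 102.0° ✓; |NM| = 10.50 ✓; ∠(NM, MR) = 90.00° ✓; |MR| = 18.90 ✓; ∠(MR, RD) = 90.00° ✓; |RD| = 9.600 ✓; ∠RDB = 37.60° ✓; |DB| = 34.40 ✗.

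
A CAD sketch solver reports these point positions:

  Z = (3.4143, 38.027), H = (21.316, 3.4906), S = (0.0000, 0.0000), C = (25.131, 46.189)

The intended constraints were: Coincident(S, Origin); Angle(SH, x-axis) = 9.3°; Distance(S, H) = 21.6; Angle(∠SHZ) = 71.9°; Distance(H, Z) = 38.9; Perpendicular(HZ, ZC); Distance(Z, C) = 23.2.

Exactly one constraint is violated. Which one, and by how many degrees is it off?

Perpendicular(HZ, ZC) — off by 6.80°.

S = (0.00, 0.00) ✓; SH at 9.300° ✓; |SH| = 21.60 ✓; ∠SHZ = 71.90° ✓; |HZ| = 38.90 ✓; ∠(HZ, ZC) = 96.80° ✗; |ZC| = 23.20 ✓.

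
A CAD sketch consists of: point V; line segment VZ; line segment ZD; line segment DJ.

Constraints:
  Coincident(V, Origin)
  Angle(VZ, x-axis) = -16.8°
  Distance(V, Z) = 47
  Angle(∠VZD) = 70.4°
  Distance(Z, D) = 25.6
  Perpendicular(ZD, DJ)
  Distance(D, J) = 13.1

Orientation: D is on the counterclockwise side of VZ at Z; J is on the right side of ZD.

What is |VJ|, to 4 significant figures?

58.21

V is at the origin; VZ runs at -16.8° with length 47.0, so Z = 47.0·(cos -16.8°, sin -16.8°) = (44.99, -13.58). ∠VZD = 70.4°, so ZD runs at -16.8° + (180° − 70.4°) = 92.80° from the x-axis; with |ZD| = 25.6, D = Z + 25.6·(cos 92.80°, sin 92.80°) = (43.74, 11.98). ZD is perpendicular to DJ; with |DJ| = 13.1 on the right of ZD, J = D + 13.1·(0.9988, 0.04885) = (56.83, 12.62). Then |VJ| = |J − V| = 58.21.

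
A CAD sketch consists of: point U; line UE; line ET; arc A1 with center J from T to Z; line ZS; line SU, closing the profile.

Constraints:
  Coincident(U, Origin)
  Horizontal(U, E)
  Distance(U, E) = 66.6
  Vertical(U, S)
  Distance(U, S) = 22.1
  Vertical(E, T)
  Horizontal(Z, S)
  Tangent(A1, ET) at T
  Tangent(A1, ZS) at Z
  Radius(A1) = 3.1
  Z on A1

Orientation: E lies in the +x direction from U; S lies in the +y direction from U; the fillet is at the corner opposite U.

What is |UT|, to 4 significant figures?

69.26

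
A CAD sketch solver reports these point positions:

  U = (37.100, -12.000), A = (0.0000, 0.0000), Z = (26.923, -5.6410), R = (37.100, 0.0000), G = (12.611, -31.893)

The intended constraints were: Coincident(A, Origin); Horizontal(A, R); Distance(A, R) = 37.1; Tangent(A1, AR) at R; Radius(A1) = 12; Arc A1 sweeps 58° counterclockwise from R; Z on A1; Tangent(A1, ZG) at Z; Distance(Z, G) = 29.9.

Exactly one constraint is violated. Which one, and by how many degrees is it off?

Tangent(A1, ZG) at Z — off by 3.40°.

A = (0.00, 0.00) ✓; A.y = 0.00, R.y = 0.00 ✓; |AR| = 37.10 ✓; ∠(UR, RA) = 90.00° ✓; |UR| = 12.00 ✓; bearing(U→Z) − bearing(U→R) = 58.00° ✓; |UZ| = 12.00 ✓; ∠(UZ, ZG) = 86.60° ✗; |ZG| = 29.90 ✓.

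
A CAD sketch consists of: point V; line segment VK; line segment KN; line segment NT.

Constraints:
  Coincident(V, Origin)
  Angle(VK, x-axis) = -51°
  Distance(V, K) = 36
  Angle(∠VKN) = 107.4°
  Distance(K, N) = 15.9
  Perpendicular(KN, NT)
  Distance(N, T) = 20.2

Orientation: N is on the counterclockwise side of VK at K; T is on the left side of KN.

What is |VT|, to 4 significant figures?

30.19

V is at the origin; VK runs at -51.0° with length 36.0, so K = 36.0·(cos -51.0°, sin -51.0°) = (22.66, -27.98). ∠VKN = 107.4°, so KN runs at -51.0° + (180° − 107.4°) = 21.60° from the x-axis; with |KN| = 15.9, N = K + 15.9·(cos 21.60°, sin 21.60°) = (37.44, -22.12). KN is perpendicular to NT; with |NT| = 20.2 on the left of KN, T = N + 20.2·(-0.3681, 0.9298) = (30.00, -3.343). Then |VT| = |T − V| = 30.19.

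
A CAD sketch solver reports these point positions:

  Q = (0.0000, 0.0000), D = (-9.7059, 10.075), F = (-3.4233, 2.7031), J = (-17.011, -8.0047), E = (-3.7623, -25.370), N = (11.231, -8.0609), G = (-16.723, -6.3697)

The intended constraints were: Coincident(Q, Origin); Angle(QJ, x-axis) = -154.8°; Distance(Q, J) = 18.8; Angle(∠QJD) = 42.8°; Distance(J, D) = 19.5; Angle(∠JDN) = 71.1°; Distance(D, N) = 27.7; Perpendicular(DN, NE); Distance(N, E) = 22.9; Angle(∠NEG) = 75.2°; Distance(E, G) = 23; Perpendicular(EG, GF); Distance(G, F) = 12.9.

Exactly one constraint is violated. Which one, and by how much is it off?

Distance(G, F) = 12.9 — off by 3.20.

Q = (0.00, 0.00) ✓; QJ at -154.8° ✓; |QJ| = 18.80 ✓; ∠QJD = 42.80° ✓; |JD| = 19.50 ✓; ∠JDN = 71.10° ✓; |DN| = 27.70 ✓; ∠(DN, NE) = 90.00° ✓; |NE| = 22.90 ✓; ∠NEG = 75.20° ✓; |EG| = 23.00 ✓; ∠(EG, GF) = 90.00° ✓; |GF| = 16.10 ✗.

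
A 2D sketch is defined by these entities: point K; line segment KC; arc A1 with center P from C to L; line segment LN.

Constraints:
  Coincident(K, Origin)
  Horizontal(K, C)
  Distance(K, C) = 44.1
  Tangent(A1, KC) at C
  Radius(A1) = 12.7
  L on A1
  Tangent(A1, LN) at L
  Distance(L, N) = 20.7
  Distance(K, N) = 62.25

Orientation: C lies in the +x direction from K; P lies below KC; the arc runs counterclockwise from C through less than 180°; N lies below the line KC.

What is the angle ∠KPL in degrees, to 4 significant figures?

63.47°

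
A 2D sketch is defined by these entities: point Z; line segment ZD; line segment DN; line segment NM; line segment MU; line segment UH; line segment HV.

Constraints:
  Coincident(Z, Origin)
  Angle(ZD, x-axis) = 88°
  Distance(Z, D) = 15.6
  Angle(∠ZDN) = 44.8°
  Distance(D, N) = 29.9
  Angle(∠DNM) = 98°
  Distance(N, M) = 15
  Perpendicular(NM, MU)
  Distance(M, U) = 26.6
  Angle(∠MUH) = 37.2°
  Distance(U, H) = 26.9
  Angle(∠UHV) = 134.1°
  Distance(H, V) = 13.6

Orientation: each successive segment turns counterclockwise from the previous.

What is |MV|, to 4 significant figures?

16.44

Z is at the origin; ZD runs at 88.0° with length 15.6, so D = (0.5444, 15.59). ∠ZDN = 44.8° gives DN at -136.8° from the x-axis; with |DN| = 29.9, N = (-21.25, -4.877). ∠DNM = 98.0° gives NM at -54.80° from the x-axis; with |NM| = 15.0, M = (-12.61, -17.13). NM ⟂ MU, so MU runs at 35.20°; with |MU| = 26.6, U = (9.131, -1.802). ∠MUH = 37.2° gives UH at 178.0° from the x-axis; with |UH| = 26.9, H = (-17.75, -0.8627). ∠UHV = 134.1° gives HV at -136.1° from the x-axis; with |HV| = 13.6, V = (-27.55, -10.29). Then |MV| = |V − M| = 16.44.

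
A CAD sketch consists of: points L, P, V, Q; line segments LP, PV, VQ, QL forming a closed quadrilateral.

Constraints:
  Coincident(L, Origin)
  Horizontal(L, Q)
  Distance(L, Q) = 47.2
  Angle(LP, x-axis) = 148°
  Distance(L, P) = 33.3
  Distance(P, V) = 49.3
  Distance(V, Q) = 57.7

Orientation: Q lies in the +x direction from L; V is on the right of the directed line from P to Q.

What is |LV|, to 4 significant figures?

25.97

L is at the origin; L and Q share the same y with |LQ| = 47.2 and Q in +x, so Q = (47.2, 0). LP runs at 148.0° with |LP| = 33.3, so P = (-28.24, 17.65). V is determined by |PV| = 49.3 and |VQ| = 57.7 together: it lies at the intersection of circle(P, 49.3) and circle(Q, 57.7). With |PQ| = 77.48, the foot of the radical line on PQ is 32.94 from P and the perpendicular offset is √(49.3² − 32.94²) = 36.68. Taking the right-of-PQ solution: V = (-4.523, -25.57).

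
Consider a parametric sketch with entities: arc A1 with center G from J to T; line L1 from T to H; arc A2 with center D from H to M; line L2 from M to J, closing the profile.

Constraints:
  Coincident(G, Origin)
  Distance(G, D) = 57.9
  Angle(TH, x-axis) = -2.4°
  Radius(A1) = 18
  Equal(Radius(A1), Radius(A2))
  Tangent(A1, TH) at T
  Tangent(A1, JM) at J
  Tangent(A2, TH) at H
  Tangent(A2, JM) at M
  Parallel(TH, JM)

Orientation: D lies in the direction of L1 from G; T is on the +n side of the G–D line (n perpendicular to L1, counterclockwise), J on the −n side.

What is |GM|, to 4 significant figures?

60.63

The slot axis is L1's direction at -2.4°, so u = (cos -2.4°, sin -2.4°) = (0.9991, -0.04188) and n = (−sin -2.4°, cos -2.4°) = (0.04188, 0.9991). G is at the origin and D lies 57.9 along u from G, so D = 57.9·u = (57.85, -2.425). Tangency of A1 to both parallel lines with radius 18.0 puts T and J at G ± 18.0·n: T = (0.7538, 17.98), J = (-0.7538, -17.98). Equal radii place H and M the same way about D: H = D + 18.0·n = (58.60, 15.56), M = D − 18.0·n = (57.10, -20.41). Then |GM| = |M − G| = 60.63.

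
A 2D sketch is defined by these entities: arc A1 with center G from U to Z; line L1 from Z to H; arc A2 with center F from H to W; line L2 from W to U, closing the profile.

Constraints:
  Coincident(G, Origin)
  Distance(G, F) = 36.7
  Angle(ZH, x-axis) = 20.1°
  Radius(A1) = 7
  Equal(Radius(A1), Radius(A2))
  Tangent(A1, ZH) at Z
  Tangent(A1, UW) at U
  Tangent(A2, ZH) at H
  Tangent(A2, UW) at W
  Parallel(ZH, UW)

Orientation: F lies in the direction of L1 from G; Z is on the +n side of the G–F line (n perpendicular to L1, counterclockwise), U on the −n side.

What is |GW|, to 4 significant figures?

37.36

The slot axis is L1's direction at 20.1°, so u = (cos 20.1°, sin 20.1°) = (0.9391, 0.3437) and n = (−sin 20.1°, cos 20.1°) = (-0.3437, 0.9391). G is at the origin and F lies 36.7 along u from G, so F = 36.7·u = (34.46, 12.61). Tangency of A1 to both parallel lines with radius 7.0 puts Z and U at G ± 7.0·n: Z = (-2.406, 6.574), U = (2.406, -6.574). Equal radii place H and W the same way about F: H = F + 7.0·n = (32.06, 19.19), W = F − 7.0·n = (36.87, 6.039). Then |GW| = |W − G| = 37.36.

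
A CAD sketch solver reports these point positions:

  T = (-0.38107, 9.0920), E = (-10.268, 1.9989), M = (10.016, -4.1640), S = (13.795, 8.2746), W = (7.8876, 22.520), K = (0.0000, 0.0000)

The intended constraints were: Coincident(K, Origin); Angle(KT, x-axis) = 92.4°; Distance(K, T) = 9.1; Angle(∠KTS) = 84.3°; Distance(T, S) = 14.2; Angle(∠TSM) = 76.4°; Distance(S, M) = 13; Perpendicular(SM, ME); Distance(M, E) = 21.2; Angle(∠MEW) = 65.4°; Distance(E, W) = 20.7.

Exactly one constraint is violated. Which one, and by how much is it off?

Distance(E, W) = 20.7 — off by 6.70.

K = (0.00, 0.00) ✓; KT at 92.40° ✓; |KT| = 9.100 ✓; ∠KTS = 84.30° ✓; |TS| = 14.20 ✓; ∠TSM = 76.40° ✓; |SM| = 13.00 ✓; ∠(SM, ME) = 90.00° ✓; |ME| = 21.20 ✓; ∠MEW = 65.40° ✓; |EW| = 27.40 ✗.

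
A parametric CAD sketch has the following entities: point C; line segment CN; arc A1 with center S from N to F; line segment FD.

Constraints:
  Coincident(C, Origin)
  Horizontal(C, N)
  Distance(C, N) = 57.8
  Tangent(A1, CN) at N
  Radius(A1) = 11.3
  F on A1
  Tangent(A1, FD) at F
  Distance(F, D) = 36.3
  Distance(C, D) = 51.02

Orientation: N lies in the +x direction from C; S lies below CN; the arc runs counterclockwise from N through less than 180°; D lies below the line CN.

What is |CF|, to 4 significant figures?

47.99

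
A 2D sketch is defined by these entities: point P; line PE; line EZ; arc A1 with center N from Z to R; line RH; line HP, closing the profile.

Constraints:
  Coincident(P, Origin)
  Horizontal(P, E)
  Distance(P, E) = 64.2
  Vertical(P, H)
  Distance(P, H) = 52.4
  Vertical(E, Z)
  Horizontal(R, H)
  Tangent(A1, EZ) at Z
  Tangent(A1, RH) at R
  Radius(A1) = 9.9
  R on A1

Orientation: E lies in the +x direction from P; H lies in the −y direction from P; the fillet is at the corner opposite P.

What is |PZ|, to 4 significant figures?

76.99

The virtual corner opposite P is at (64.20, -52.40). A1 meets EZ tangentially, so NZ is at right angles to EZ and tangency of A1 to RH means the radius NR is perpendicular to RH, with radius 9.9, so the center N sits 9.9 in from both sides at N = (54.30, -42.50). That places the tangent points at Z = (64.20, -42.50) on EZ and R = (54.30, -52.40) on RH. Then |PZ| = |Z − P| = 76.99.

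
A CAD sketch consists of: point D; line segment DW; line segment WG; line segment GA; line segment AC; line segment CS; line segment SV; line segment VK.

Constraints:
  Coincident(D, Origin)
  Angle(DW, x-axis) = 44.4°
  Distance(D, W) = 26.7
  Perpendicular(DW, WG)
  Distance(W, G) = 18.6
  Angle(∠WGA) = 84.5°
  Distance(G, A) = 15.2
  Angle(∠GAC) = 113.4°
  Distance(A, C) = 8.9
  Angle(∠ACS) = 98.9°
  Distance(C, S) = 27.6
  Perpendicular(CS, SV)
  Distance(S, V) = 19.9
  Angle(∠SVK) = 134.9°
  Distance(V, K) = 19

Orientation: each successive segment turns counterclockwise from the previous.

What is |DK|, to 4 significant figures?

48.54

D is at the origin; DW runs at 44.4° with length 26.7, so W = (19.08, 18.68). DW ⟂ WG, so WG runs at 134.4°; with |WG| = 18.6, G = (6.063, 31.97). ∠WGA = 84.5° gives GA at -130.1° from the x-axis; with |GA| = 15.2, A = (-3.728, 20.34). ∠GAC = 113.4° gives AC at -63.50° from the x-axis; with |AC| = 8.9, C = (0.2432, 12.38). ∠ACS = 98.9° gives CS at 17.60° from the x-axis; with |CS| = 27.6, S = (26.55, 20.72). The perpendicularity gives SV at right angles to CS, so SV runs at 107.6°; with |SV| = 19.9, V = (20.53, 39.69). ∠SVK = 134.9° gives VK at 152.7° from the x-axis; with |VK| = 19.0, K = (3.650, 48.41). Then |DK| = |K − D| = 48.54.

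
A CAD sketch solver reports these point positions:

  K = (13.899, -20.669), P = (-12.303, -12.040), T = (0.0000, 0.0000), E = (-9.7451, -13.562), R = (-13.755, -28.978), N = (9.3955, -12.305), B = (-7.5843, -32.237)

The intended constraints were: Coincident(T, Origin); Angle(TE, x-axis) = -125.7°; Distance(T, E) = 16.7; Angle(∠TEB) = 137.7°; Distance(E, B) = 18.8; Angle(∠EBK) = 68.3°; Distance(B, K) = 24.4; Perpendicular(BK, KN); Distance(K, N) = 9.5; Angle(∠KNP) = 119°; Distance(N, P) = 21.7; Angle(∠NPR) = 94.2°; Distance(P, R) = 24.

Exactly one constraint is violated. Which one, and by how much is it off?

Distance(P, R) = 24 — off by 7.00.

T = (0.00, 0.00) ✓; TE at -125.7° ✓; |TE| = 16.70 ✓; ∠TEB = 137.7° ✓; |EB| = 18.80 ✓; ∠EBK = 68.30° ✓; |BK| = 24.40 ✓; ∠(BK, KN) = 90.00° ✓; |KN| = 9.499 ✓; ∠KNP = 119.0° ✓; |NP| = 21.70 ✓; ∠NPR = 94.20° ✓; |PR| = 17.00 ✗.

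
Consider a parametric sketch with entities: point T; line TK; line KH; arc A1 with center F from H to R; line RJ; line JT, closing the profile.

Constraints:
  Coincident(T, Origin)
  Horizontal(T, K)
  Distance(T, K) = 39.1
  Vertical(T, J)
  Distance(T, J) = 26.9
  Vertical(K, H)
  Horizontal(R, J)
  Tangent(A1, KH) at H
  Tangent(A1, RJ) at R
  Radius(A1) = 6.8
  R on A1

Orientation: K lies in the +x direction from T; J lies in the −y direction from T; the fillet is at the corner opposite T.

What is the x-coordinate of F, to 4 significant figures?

32.30

T is at the origin; T and K share the same y with |TK| = 39.1 and K on the +x side, so K = (39.10, 0.000). TJ is vertical with |TJ| = 26.9 and J on the −y side, so J = (0.000, -26.90). The virtual corner opposite T is at (39.10, -26.90). Tangency of A1 to KH means the radius FH is perpendicular to KH and tangency of A1 to RJ means the radius FR is perpendicular to RJ, with radius 6.8, so the center F sits 6.8 in from both sides at F = (32.30, -20.10). So F.x = 32.30.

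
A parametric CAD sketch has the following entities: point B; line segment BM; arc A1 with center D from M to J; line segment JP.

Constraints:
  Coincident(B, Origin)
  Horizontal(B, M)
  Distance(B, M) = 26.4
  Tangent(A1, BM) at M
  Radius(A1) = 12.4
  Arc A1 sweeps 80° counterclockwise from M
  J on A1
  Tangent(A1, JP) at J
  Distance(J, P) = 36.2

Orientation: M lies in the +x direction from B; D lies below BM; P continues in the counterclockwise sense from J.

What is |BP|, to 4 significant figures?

46.57

B is at the origin; BM is horizontal with |BM| = 26.4 and M on the +x side, so M = (26.40, 0.000). Tangency of A1 to BM means the radius DM is perpendicular to BM, so D = M + (0, -12.4) = (26.40, -12.40). On A1, M sits at bearing 90° from D; an 80° counterclockwise sweep puts J at bearing 170°, so J = D + 12.4·(cos 170°, sin 170°) = (14.19, -10.25). Since A1 is tangent to JP there, DJ ⟂ JP, so JP runs along (−sin 170°, cos 170°); with |JP| = 36.2, P = (7.902, -45.90). Then |BP| = |P − B| = 46.57.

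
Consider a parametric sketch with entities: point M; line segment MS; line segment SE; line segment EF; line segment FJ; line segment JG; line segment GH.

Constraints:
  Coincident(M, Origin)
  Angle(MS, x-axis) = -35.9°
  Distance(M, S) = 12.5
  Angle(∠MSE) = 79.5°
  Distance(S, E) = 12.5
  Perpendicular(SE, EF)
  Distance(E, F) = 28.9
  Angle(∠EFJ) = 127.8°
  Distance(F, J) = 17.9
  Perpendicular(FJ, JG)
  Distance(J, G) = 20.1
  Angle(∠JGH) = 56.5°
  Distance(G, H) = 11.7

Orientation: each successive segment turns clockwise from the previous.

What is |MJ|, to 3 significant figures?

27.9

SE is perpendicular to EF, so EF runs at 134°; with |EF| = 28.9, F = (-18.9, 4.98). ∠EFJ = 127.8° gives FJ at 81.4° from the x-axis; with |FJ| = 17.9, J = (-16.2, 22.7). Then |MJ| = |J − M| = 27.9.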